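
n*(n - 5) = n^2 - 5*n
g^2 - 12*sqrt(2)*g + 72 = (g - 6*sqrt(2))^2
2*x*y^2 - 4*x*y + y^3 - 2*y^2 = y*(2*x + y)*(y - 2)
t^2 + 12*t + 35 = (t + 5)*(t + 7)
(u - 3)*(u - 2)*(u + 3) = u^3 - 2*u^2 - 9*u + 18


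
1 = 1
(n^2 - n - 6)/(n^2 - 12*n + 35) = (n^2 - n - 6)/(n^2 - 12*n + 35)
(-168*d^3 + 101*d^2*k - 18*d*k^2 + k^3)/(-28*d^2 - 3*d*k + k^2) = (24*d^2 - 11*d*k + k^2)/(4*d + k)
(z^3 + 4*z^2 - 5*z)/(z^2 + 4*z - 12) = z*(z^2 + 4*z - 5)/(z^2 + 4*z - 12)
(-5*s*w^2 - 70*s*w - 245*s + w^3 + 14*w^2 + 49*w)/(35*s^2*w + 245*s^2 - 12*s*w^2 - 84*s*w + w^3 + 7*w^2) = (-w - 7)/(7*s - w)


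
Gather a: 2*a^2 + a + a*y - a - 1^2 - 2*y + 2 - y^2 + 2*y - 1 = 2*a^2 + a*y - y^2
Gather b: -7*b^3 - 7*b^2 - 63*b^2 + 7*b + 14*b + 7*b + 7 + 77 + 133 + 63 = -7*b^3 - 70*b^2 + 28*b + 280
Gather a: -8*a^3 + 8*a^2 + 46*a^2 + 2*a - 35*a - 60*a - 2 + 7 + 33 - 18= -8*a^3 + 54*a^2 - 93*a + 20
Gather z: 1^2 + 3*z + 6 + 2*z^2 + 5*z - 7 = 2*z^2 + 8*z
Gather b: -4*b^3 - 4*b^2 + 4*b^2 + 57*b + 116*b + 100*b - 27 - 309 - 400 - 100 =-4*b^3 + 273*b - 836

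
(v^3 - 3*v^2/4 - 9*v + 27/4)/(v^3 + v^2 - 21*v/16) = 4*(v^2 - 9)/(v*(4*v + 7))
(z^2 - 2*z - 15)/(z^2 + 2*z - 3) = (z - 5)/(z - 1)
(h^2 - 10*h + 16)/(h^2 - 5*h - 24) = (h - 2)/(h + 3)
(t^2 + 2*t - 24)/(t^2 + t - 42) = (t^2 + 2*t - 24)/(t^2 + t - 42)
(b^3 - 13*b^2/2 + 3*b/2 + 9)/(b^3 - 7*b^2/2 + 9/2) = (b - 6)/(b - 3)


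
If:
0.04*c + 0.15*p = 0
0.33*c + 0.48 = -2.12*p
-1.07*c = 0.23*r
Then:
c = 2.04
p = -0.54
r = -9.49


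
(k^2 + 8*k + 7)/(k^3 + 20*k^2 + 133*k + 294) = (k + 1)/(k^2 + 13*k + 42)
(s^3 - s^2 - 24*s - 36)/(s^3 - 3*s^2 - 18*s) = (s + 2)/s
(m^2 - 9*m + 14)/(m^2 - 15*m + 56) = (m - 2)/(m - 8)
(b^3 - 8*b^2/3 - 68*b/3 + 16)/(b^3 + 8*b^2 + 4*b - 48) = (b^2 - 20*b/3 + 4)/(b^2 + 4*b - 12)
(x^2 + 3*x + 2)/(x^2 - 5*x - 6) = (x + 2)/(x - 6)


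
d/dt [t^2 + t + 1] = 2*t + 1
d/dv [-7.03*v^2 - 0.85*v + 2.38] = -14.06*v - 0.85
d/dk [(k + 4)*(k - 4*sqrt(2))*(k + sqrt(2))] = 3*k^2 - 6*sqrt(2)*k + 8*k - 12*sqrt(2) - 8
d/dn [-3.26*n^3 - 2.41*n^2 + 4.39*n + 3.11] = -9.78*n^2 - 4.82*n + 4.39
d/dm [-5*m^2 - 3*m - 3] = -10*m - 3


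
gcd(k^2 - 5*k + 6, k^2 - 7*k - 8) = 1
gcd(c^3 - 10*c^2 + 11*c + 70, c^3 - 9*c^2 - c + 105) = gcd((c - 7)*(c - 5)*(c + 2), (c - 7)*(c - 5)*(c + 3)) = c^2 - 12*c + 35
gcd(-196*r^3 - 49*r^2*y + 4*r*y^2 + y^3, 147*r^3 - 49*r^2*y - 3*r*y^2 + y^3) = -49*r^2 + y^2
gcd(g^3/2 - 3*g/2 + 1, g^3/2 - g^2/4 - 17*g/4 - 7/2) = g + 2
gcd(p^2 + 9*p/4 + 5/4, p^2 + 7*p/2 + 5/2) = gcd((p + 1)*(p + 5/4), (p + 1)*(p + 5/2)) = p + 1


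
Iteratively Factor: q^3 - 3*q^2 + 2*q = (q - 2)*(q^2 - q) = (q - 2)*(q - 1)*(q)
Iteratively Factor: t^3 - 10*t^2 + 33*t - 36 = (t - 4)*(t^2 - 6*t + 9) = (t - 4)*(t - 3)*(t - 3)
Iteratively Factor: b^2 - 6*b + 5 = (b - 5)*(b - 1)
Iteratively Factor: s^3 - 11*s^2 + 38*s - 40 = (s - 4)*(s^2 - 7*s + 10) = (s - 4)*(s - 2)*(s - 5)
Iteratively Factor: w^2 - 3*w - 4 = (w + 1)*(w - 4)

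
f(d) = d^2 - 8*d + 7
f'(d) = 2*d - 8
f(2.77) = -7.49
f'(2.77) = -2.46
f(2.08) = -5.31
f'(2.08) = -3.84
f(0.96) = 0.24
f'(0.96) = -6.08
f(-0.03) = 7.24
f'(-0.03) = -8.06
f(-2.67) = 35.49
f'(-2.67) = -13.34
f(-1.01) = 16.10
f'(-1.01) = -10.02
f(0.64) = 2.29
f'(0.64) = -6.72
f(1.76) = -3.98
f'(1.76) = -4.48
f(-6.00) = 91.00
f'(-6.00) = -20.00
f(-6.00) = 91.00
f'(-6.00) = -20.00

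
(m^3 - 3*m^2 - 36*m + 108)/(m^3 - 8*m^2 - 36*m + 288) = (m - 3)/(m - 8)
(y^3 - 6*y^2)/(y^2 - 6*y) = y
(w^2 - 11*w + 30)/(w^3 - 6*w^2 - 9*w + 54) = (w - 5)/(w^2 - 9)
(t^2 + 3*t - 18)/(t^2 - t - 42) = (t - 3)/(t - 7)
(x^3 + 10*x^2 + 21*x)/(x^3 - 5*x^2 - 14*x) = (x^2 + 10*x + 21)/(x^2 - 5*x - 14)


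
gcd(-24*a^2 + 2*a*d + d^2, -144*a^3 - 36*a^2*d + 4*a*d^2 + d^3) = 6*a + d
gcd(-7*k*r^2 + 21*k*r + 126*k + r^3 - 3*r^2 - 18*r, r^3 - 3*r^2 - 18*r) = r^2 - 3*r - 18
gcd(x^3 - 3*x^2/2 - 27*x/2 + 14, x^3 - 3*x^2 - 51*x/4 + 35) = x^2 - x/2 - 14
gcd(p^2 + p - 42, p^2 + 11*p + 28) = p + 7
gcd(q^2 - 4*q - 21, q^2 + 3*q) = q + 3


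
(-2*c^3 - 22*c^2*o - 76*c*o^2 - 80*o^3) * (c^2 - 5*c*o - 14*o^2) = -2*c^5 - 12*c^4*o + 62*c^3*o^2 + 608*c^2*o^3 + 1464*c*o^4 + 1120*o^5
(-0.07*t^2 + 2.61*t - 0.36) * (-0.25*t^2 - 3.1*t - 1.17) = 0.0175*t^4 - 0.4355*t^3 - 7.9191*t^2 - 1.9377*t + 0.4212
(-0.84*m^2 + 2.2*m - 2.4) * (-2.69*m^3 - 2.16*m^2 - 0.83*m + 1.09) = 2.2596*m^5 - 4.1036*m^4 + 2.4012*m^3 + 2.4424*m^2 + 4.39*m - 2.616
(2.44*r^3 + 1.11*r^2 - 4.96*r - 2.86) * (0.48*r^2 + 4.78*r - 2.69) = 1.1712*r^5 + 12.196*r^4 - 3.6386*r^3 - 28.0675*r^2 - 0.3284*r + 7.6934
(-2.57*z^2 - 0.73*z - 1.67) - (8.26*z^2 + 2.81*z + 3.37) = -10.83*z^2 - 3.54*z - 5.04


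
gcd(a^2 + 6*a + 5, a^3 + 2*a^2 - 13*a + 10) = a + 5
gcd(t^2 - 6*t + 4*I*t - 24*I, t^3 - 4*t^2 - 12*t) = t - 6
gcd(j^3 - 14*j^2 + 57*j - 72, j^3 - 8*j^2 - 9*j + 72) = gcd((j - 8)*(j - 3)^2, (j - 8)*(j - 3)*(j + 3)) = j^2 - 11*j + 24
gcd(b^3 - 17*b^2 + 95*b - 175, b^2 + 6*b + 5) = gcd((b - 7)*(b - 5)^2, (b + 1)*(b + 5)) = 1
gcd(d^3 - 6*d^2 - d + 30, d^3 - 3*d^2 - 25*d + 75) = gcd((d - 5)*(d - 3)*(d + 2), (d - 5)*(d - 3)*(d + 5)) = d^2 - 8*d + 15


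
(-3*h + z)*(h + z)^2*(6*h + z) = -18*h^4 - 33*h^3*z - 11*h^2*z^2 + 5*h*z^3 + z^4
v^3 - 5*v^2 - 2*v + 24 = (v - 4)*(v - 3)*(v + 2)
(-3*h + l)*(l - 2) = -3*h*l + 6*h + l^2 - 2*l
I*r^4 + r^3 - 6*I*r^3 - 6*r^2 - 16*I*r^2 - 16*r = r*(r - 8)*(r + 2)*(I*r + 1)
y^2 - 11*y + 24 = (y - 8)*(y - 3)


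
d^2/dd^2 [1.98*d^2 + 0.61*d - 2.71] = 3.96000000000000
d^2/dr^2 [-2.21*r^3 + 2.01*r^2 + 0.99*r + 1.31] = 4.02 - 13.26*r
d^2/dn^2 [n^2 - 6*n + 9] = 2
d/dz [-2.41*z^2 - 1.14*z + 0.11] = -4.82*z - 1.14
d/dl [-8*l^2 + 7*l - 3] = 7 - 16*l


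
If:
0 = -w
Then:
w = 0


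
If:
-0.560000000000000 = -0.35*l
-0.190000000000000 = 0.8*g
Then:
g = -0.24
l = 1.60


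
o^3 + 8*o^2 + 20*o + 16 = (o + 2)^2*(o + 4)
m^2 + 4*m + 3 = (m + 1)*(m + 3)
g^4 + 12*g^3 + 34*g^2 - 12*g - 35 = (g - 1)*(g + 1)*(g + 5)*(g + 7)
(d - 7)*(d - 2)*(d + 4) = d^3 - 5*d^2 - 22*d + 56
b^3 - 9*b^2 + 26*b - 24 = (b - 4)*(b - 3)*(b - 2)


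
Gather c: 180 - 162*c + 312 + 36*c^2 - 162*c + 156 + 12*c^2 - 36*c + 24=48*c^2 - 360*c + 672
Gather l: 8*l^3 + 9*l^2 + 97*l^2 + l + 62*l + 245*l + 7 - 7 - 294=8*l^3 + 106*l^2 + 308*l - 294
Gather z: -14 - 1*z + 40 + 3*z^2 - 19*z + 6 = 3*z^2 - 20*z + 32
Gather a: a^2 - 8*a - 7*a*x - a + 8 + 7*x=a^2 + a*(-7*x - 9) + 7*x + 8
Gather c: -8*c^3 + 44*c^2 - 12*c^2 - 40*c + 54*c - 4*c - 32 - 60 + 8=-8*c^3 + 32*c^2 + 10*c - 84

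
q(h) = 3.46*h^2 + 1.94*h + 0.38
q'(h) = 6.92*h + 1.94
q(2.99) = 37.11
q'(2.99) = 22.63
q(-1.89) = 9.07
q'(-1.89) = -11.14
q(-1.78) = 7.89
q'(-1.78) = -10.38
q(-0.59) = 0.44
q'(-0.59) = -2.14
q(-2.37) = 15.22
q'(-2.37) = -14.46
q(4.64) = 83.87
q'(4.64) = 34.05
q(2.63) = 29.41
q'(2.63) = 20.14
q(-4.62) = 65.27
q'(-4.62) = -30.03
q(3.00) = 37.34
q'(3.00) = 22.70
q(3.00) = 37.34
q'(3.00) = 22.70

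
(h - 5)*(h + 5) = h^2 - 25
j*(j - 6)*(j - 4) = j^3 - 10*j^2 + 24*j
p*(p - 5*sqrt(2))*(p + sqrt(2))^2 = p^4 - 3*sqrt(2)*p^3 - 18*p^2 - 10*sqrt(2)*p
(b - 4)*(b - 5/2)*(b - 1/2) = b^3 - 7*b^2 + 53*b/4 - 5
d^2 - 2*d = d*(d - 2)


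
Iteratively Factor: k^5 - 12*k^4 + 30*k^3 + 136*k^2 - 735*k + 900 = (k - 3)*(k^4 - 9*k^3 + 3*k^2 + 145*k - 300) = (k - 3)*(k + 4)*(k^3 - 13*k^2 + 55*k - 75) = (k - 3)^2*(k + 4)*(k^2 - 10*k + 25) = (k - 5)*(k - 3)^2*(k + 4)*(k - 5)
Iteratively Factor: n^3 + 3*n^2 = (n)*(n^2 + 3*n) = n*(n + 3)*(n)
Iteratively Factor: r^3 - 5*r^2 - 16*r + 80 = (r + 4)*(r^2 - 9*r + 20) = (r - 4)*(r + 4)*(r - 5)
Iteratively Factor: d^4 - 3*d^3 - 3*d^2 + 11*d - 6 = (d - 1)*(d^3 - 2*d^2 - 5*d + 6) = (d - 1)*(d + 2)*(d^2 - 4*d + 3) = (d - 3)*(d - 1)*(d + 2)*(d - 1)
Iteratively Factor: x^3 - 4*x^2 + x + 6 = (x - 3)*(x^2 - x - 2) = (x - 3)*(x + 1)*(x - 2)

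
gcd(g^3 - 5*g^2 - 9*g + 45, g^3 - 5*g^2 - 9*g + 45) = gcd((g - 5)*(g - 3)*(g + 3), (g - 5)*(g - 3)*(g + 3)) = g^3 - 5*g^2 - 9*g + 45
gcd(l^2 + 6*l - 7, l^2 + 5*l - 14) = l + 7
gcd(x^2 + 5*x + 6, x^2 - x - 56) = 1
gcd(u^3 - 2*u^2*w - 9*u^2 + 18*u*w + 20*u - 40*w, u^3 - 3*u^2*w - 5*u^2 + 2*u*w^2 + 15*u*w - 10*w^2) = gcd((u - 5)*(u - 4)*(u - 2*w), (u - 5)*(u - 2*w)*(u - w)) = u^2 - 2*u*w - 5*u + 10*w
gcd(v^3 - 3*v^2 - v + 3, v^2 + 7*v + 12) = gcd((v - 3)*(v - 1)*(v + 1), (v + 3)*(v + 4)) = 1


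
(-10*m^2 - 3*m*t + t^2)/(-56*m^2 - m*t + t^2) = (10*m^2 + 3*m*t - t^2)/(56*m^2 + m*t - t^2)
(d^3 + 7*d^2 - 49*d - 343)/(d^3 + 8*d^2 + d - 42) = (d^2 - 49)/(d^2 + d - 6)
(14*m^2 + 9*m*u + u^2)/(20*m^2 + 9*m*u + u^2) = (14*m^2 + 9*m*u + u^2)/(20*m^2 + 9*m*u + u^2)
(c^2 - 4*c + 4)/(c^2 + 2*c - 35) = (c^2 - 4*c + 4)/(c^2 + 2*c - 35)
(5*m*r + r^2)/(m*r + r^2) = (5*m + r)/(m + r)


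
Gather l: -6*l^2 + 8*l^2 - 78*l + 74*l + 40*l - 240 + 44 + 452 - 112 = 2*l^2 + 36*l + 144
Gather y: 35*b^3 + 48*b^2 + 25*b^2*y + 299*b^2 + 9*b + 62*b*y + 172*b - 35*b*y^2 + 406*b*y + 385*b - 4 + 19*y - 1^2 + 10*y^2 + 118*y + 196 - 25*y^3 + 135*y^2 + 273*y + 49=35*b^3 + 347*b^2 + 566*b - 25*y^3 + y^2*(145 - 35*b) + y*(25*b^2 + 468*b + 410) + 240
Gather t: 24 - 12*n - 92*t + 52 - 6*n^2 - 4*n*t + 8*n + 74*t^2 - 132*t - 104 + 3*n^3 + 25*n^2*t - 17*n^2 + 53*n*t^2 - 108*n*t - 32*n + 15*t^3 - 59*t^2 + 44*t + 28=3*n^3 - 23*n^2 - 36*n + 15*t^3 + t^2*(53*n + 15) + t*(25*n^2 - 112*n - 180)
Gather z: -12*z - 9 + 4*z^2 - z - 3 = 4*z^2 - 13*z - 12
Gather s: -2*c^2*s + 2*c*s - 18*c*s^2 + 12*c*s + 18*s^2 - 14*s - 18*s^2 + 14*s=-18*c*s^2 + s*(-2*c^2 + 14*c)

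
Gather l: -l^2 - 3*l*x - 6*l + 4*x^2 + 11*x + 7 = -l^2 + l*(-3*x - 6) + 4*x^2 + 11*x + 7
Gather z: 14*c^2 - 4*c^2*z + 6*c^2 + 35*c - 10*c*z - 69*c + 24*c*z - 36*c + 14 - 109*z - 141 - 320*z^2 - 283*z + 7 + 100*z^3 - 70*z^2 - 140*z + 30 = 20*c^2 - 70*c + 100*z^3 - 390*z^2 + z*(-4*c^2 + 14*c - 532) - 90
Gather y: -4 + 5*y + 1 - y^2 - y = -y^2 + 4*y - 3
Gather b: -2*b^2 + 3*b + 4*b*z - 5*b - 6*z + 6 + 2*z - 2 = -2*b^2 + b*(4*z - 2) - 4*z + 4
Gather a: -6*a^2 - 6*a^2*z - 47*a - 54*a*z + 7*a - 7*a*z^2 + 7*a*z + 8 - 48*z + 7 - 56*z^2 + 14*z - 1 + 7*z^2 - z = a^2*(-6*z - 6) + a*(-7*z^2 - 47*z - 40) - 49*z^2 - 35*z + 14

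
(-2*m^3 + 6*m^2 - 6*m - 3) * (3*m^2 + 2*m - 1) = -6*m^5 + 14*m^4 - 4*m^3 - 27*m^2 + 3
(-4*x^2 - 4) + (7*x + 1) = -4*x^2 + 7*x - 3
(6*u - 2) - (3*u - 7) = 3*u + 5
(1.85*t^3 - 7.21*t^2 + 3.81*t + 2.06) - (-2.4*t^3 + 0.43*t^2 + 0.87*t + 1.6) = 4.25*t^3 - 7.64*t^2 + 2.94*t + 0.46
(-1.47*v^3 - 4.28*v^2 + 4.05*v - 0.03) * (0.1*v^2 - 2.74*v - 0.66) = -0.147*v^5 + 3.5998*v^4 + 13.1024*v^3 - 8.2752*v^2 - 2.5908*v + 0.0198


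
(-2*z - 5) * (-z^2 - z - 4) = 2*z^3 + 7*z^2 + 13*z + 20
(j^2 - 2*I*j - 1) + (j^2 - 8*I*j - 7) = 2*j^2 - 10*I*j - 8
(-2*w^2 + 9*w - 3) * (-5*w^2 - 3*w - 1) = 10*w^4 - 39*w^3 - 10*w^2 + 3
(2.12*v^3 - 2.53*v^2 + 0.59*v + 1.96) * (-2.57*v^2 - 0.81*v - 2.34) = -5.4484*v^5 + 4.7849*v^4 - 4.4278*v^3 + 0.4051*v^2 - 2.9682*v - 4.5864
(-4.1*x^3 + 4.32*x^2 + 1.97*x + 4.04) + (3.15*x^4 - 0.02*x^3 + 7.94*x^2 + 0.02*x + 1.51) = 3.15*x^4 - 4.12*x^3 + 12.26*x^2 + 1.99*x + 5.55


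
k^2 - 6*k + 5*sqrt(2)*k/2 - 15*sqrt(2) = (k - 6)*(k + 5*sqrt(2)/2)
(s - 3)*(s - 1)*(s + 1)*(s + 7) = s^4 + 4*s^3 - 22*s^2 - 4*s + 21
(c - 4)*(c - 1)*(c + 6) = c^3 + c^2 - 26*c + 24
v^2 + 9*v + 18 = (v + 3)*(v + 6)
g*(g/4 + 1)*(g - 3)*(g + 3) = g^4/4 + g^3 - 9*g^2/4 - 9*g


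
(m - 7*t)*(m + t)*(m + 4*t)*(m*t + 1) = m^4*t - 2*m^3*t^2 + m^3 - 31*m^2*t^3 - 2*m^2*t - 28*m*t^4 - 31*m*t^2 - 28*t^3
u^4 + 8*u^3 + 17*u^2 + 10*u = u*(u + 1)*(u + 2)*(u + 5)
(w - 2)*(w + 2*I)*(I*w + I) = I*w^3 - 2*w^2 - I*w^2 + 2*w - 2*I*w + 4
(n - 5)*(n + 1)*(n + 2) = n^3 - 2*n^2 - 13*n - 10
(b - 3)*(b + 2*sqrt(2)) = b^2 - 3*b + 2*sqrt(2)*b - 6*sqrt(2)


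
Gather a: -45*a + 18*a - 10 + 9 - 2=-27*a - 3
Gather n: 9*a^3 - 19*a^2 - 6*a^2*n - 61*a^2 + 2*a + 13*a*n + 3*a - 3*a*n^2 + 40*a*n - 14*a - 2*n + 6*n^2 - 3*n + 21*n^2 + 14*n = 9*a^3 - 80*a^2 - 9*a + n^2*(27 - 3*a) + n*(-6*a^2 + 53*a + 9)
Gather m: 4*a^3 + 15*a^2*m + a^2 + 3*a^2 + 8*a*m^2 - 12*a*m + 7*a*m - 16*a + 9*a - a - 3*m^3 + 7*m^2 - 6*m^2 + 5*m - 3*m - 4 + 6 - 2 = 4*a^3 + 4*a^2 - 8*a - 3*m^3 + m^2*(8*a + 1) + m*(15*a^2 - 5*a + 2)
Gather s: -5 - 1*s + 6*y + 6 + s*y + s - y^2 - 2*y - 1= s*y - y^2 + 4*y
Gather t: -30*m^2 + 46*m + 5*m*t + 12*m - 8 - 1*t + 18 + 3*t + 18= -30*m^2 + 58*m + t*(5*m + 2) + 28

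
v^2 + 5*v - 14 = (v - 2)*(v + 7)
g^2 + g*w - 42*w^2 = (g - 6*w)*(g + 7*w)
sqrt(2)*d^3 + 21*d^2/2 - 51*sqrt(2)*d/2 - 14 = (d - 2*sqrt(2))*(d + 7*sqrt(2))*(sqrt(2)*d + 1/2)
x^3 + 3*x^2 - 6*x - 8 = (x - 2)*(x + 1)*(x + 4)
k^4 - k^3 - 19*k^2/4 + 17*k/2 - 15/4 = (k - 3/2)*(k - 1)^2*(k + 5/2)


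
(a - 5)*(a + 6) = a^2 + a - 30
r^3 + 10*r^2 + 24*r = r*(r + 4)*(r + 6)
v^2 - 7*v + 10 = (v - 5)*(v - 2)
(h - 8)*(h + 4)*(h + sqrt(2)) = h^3 - 4*h^2 + sqrt(2)*h^2 - 32*h - 4*sqrt(2)*h - 32*sqrt(2)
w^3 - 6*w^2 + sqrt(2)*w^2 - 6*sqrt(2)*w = w*(w - 6)*(w + sqrt(2))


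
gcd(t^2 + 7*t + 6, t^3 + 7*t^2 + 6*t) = t^2 + 7*t + 6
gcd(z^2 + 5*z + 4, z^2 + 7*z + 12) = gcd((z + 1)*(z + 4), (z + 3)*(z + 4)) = z + 4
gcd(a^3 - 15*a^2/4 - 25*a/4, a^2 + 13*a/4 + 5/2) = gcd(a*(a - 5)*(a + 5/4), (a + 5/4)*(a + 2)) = a + 5/4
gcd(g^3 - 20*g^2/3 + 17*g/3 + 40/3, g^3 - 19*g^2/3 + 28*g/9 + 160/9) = g^2 - 23*g/3 + 40/3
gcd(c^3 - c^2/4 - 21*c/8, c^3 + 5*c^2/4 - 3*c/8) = c^2 + 3*c/2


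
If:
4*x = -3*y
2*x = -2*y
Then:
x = 0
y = 0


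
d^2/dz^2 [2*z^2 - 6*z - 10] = 4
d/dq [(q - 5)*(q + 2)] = 2*q - 3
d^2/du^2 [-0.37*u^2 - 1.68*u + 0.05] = -0.740000000000000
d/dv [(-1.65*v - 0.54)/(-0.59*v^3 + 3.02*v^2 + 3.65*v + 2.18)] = (-1.947*v^3 + 4.0272*v^2 + 3.2616*v - 1.626)/(0.3481*v^6 - 3.5636*v^5 + 4.8134*v^4 + 19.4736*v^3 + 26.4897*v^2 + 15.914*v + 4.7524)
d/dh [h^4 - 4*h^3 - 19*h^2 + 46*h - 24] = 4*h^3 - 12*h^2 - 38*h + 46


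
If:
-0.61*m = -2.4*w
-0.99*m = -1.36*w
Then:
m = 0.00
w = 0.00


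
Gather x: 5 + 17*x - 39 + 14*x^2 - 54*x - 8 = 14*x^2 - 37*x - 42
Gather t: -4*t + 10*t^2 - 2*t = 10*t^2 - 6*t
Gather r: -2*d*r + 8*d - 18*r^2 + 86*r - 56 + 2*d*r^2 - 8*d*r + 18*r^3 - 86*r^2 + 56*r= 8*d + 18*r^3 + r^2*(2*d - 104) + r*(142 - 10*d) - 56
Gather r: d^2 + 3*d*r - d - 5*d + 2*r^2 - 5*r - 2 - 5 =d^2 - 6*d + 2*r^2 + r*(3*d - 5) - 7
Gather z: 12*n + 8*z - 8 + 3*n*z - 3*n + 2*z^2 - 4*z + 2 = 9*n + 2*z^2 + z*(3*n + 4) - 6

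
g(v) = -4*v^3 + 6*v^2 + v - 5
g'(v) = -12*v^2 + 12*v + 1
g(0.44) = -3.74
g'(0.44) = 3.96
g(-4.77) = 560.87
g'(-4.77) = -329.27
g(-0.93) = 2.48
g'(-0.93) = -20.54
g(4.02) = -163.88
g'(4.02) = -144.68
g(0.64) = -2.95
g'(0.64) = 3.76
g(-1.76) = 33.63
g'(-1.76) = -57.29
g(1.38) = -2.71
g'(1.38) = -5.29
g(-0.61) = -2.47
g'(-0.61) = -10.79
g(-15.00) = 14830.00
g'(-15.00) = -2879.00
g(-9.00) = 3388.00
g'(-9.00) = -1079.00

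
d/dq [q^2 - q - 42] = 2*q - 1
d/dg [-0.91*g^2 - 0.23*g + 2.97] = -1.82*g - 0.23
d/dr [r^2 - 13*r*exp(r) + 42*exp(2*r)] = -13*r*exp(r) + 2*r + 84*exp(2*r) - 13*exp(r)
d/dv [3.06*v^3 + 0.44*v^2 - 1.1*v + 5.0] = 9.18*v^2 + 0.88*v - 1.1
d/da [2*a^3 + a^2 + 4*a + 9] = 6*a^2 + 2*a + 4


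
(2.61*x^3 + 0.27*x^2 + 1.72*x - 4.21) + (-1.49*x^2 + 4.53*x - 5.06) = 2.61*x^3 - 1.22*x^2 + 6.25*x - 9.27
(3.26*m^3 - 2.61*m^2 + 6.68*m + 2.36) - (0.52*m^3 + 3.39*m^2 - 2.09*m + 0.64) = 2.74*m^3 - 6.0*m^2 + 8.77*m + 1.72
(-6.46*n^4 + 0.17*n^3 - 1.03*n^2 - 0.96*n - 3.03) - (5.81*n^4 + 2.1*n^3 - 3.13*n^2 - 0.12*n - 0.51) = -12.27*n^4 - 1.93*n^3 + 2.1*n^2 - 0.84*n - 2.52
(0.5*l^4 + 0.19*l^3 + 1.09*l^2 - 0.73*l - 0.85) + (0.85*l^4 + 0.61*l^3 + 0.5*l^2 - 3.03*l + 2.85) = 1.35*l^4 + 0.8*l^3 + 1.59*l^2 - 3.76*l + 2.0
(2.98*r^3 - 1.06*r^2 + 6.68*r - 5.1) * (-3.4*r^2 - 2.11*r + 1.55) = -10.132*r^5 - 2.6838*r^4 - 15.8564*r^3 + 1.6022*r^2 + 21.115*r - 7.905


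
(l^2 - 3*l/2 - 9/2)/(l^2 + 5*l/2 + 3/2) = (l - 3)/(l + 1)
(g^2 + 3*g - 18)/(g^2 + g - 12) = (g + 6)/(g + 4)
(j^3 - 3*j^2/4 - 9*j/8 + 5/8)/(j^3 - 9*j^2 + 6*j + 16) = (8*j^2 - 14*j + 5)/(8*(j^2 - 10*j + 16))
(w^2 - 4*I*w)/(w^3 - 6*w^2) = (w - 4*I)/(w*(w - 6))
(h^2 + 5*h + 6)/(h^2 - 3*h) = (h^2 + 5*h + 6)/(h*(h - 3))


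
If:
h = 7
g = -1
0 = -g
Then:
No Solution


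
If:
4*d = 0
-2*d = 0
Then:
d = 0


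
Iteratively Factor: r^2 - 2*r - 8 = (r + 2)*(r - 4)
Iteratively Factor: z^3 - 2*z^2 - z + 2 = (z - 2)*(z^2 - 1) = (z - 2)*(z - 1)*(z + 1)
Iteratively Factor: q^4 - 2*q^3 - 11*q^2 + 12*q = (q)*(q^3 - 2*q^2 - 11*q + 12) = q*(q + 3)*(q^2 - 5*q + 4) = q*(q - 4)*(q + 3)*(q - 1)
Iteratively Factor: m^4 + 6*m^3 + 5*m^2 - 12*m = (m - 1)*(m^3 + 7*m^2 + 12*m) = m*(m - 1)*(m^2 + 7*m + 12) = m*(m - 1)*(m + 3)*(m + 4)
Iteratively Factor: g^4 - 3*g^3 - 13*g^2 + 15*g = (g - 1)*(g^3 - 2*g^2 - 15*g) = (g - 5)*(g - 1)*(g^2 + 3*g) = (g - 5)*(g - 1)*(g + 3)*(g)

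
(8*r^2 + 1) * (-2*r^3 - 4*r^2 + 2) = -16*r^5 - 32*r^4 - 2*r^3 + 12*r^2 + 2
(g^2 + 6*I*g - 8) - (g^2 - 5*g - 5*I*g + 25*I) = 5*g + 11*I*g - 8 - 25*I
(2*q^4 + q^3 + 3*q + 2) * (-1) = -2*q^4 - q^3 - 3*q - 2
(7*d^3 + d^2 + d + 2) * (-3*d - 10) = -21*d^4 - 73*d^3 - 13*d^2 - 16*d - 20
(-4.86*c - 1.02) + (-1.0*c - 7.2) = -5.86*c - 8.22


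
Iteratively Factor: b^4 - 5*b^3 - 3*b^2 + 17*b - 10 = (b + 2)*(b^3 - 7*b^2 + 11*b - 5) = (b - 1)*(b + 2)*(b^2 - 6*b + 5) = (b - 5)*(b - 1)*(b + 2)*(b - 1)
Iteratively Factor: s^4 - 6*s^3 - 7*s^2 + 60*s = (s - 5)*(s^3 - s^2 - 12*s) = s*(s - 5)*(s^2 - s - 12) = s*(s - 5)*(s - 4)*(s + 3)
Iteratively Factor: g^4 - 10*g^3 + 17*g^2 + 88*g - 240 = (g - 5)*(g^3 - 5*g^2 - 8*g + 48) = (g - 5)*(g + 3)*(g^2 - 8*g + 16) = (g - 5)*(g - 4)*(g + 3)*(g - 4)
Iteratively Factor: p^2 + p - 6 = (p - 2)*(p + 3)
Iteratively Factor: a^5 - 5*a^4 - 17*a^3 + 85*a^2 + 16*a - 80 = (a - 1)*(a^4 - 4*a^3 - 21*a^2 + 64*a + 80) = (a - 5)*(a - 1)*(a^3 + a^2 - 16*a - 16) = (a - 5)*(a - 4)*(a - 1)*(a^2 + 5*a + 4) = (a - 5)*(a - 4)*(a - 1)*(a + 1)*(a + 4)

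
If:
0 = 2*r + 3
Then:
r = -3/2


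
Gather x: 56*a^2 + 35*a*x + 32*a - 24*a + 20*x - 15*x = 56*a^2 + 8*a + x*(35*a + 5)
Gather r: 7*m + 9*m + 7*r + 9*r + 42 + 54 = 16*m + 16*r + 96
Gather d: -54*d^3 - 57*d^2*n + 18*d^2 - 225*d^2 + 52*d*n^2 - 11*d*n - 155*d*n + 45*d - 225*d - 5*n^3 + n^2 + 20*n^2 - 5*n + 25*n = -54*d^3 + d^2*(-57*n - 207) + d*(52*n^2 - 166*n - 180) - 5*n^3 + 21*n^2 + 20*n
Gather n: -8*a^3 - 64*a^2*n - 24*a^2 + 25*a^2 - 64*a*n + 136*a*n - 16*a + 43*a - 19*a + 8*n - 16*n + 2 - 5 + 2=-8*a^3 + a^2 + 8*a + n*(-64*a^2 + 72*a - 8) - 1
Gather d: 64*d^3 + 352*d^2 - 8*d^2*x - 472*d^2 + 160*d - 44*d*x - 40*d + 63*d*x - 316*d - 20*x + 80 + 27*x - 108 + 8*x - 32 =64*d^3 + d^2*(-8*x - 120) + d*(19*x - 196) + 15*x - 60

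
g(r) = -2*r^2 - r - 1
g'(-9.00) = 35.00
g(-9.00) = -154.00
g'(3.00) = -13.00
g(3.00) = -22.00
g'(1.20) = -5.80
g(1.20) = -5.08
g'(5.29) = -22.16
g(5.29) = -62.26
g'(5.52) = -23.08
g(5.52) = -67.46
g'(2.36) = -10.44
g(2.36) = -14.50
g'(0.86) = -4.44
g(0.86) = -3.34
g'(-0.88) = 2.52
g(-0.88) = -1.67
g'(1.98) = -8.92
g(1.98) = -10.82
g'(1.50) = -7.00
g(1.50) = -7.00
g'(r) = -4*r - 1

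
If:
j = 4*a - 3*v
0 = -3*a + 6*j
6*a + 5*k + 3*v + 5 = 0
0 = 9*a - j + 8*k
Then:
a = -80/67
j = -40/67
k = 85/67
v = -280/201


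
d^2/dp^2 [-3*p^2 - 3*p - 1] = -6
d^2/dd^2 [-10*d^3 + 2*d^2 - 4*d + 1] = 4 - 60*d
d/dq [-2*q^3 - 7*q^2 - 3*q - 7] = -6*q^2 - 14*q - 3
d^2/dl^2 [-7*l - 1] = 0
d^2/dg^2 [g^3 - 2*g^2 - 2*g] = 6*g - 4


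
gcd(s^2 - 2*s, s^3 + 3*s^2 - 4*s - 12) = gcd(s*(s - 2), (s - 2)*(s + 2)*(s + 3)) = s - 2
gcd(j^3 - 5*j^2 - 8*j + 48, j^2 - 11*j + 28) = j - 4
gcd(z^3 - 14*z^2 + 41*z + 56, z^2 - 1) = z + 1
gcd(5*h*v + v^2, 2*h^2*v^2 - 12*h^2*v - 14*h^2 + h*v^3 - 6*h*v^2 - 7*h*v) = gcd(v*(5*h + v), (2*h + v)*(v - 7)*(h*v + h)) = 1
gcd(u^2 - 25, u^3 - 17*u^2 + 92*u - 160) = u - 5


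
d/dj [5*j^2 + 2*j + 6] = 10*j + 2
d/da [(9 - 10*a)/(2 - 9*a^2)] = 2*(-45*a^2 + 81*a - 10)/(81*a^4 - 36*a^2 + 4)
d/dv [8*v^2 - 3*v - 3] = 16*v - 3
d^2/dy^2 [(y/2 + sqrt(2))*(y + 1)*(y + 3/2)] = 3*y + 5/2 + 2*sqrt(2)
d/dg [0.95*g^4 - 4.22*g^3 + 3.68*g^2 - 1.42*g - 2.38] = 3.8*g^3 - 12.66*g^2 + 7.36*g - 1.42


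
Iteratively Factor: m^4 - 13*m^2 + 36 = (m - 3)*(m^3 + 3*m^2 - 4*m - 12) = (m - 3)*(m + 3)*(m^2 - 4) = (m - 3)*(m - 2)*(m + 3)*(m + 2)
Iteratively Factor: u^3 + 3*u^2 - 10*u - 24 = (u + 4)*(u^2 - u - 6) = (u + 2)*(u + 4)*(u - 3)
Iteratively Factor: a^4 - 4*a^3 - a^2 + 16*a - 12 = (a + 2)*(a^3 - 6*a^2 + 11*a - 6) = (a - 1)*(a + 2)*(a^2 - 5*a + 6) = (a - 3)*(a - 1)*(a + 2)*(a - 2)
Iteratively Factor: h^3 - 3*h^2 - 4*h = (h + 1)*(h^2 - 4*h) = h*(h + 1)*(h - 4)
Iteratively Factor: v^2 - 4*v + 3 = (v - 1)*(v - 3)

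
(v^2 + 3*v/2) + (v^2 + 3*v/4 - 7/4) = 2*v^2 + 9*v/4 - 7/4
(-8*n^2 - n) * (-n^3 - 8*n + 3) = 8*n^5 + n^4 + 64*n^3 - 16*n^2 - 3*n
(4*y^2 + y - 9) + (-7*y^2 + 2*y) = -3*y^2 + 3*y - 9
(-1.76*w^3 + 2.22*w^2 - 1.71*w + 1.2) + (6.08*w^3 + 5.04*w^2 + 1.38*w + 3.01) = 4.32*w^3 + 7.26*w^2 - 0.33*w + 4.21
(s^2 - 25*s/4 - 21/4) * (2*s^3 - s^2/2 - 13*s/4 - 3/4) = 2*s^5 - 13*s^4 - 85*s^3/8 + 355*s^2/16 + 87*s/4 + 63/16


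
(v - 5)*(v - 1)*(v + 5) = v^3 - v^2 - 25*v + 25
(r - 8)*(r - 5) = r^2 - 13*r + 40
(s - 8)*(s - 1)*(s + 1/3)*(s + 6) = s^4 - 8*s^3/3 - 47*s^2 + 98*s/3 + 16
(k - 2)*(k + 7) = k^2 + 5*k - 14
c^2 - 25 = (c - 5)*(c + 5)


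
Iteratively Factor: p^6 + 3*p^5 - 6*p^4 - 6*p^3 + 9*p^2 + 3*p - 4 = (p + 1)*(p^5 + 2*p^4 - 8*p^3 + 2*p^2 + 7*p - 4) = (p - 1)*(p + 1)*(p^4 + 3*p^3 - 5*p^2 - 3*p + 4) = (p - 1)*(p + 1)^2*(p^3 + 2*p^2 - 7*p + 4) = (p - 1)^2*(p + 1)^2*(p^2 + 3*p - 4) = (p - 1)^3*(p + 1)^2*(p + 4)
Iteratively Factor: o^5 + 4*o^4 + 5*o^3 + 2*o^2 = (o + 1)*(o^4 + 3*o^3 + 2*o^2) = (o + 1)*(o + 2)*(o^3 + o^2) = o*(o + 1)*(o + 2)*(o^2 + o) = o^2*(o + 1)*(o + 2)*(o + 1)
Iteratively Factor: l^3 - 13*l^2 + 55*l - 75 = (l - 5)*(l^2 - 8*l + 15) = (l - 5)*(l - 3)*(l - 5)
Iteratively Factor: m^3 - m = (m)*(m^2 - 1) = m*(m + 1)*(m - 1)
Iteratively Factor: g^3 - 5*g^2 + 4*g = (g - 4)*(g^2 - g) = g*(g - 4)*(g - 1)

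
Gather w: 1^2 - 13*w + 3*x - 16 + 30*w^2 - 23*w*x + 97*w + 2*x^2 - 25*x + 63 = 30*w^2 + w*(84 - 23*x) + 2*x^2 - 22*x + 48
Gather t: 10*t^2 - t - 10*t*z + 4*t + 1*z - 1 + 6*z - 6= 10*t^2 + t*(3 - 10*z) + 7*z - 7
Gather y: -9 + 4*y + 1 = 4*y - 8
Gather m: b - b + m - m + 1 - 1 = 0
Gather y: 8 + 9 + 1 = 18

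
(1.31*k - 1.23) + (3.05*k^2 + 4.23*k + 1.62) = 3.05*k^2 + 5.54*k + 0.39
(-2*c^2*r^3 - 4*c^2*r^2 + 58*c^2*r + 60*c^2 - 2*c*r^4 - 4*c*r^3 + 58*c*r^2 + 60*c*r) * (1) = -2*c^2*r^3 - 4*c^2*r^2 + 58*c^2*r + 60*c^2 - 2*c*r^4 - 4*c*r^3 + 58*c*r^2 + 60*c*r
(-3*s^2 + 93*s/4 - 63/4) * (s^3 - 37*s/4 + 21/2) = -3*s^5 + 93*s^4/4 + 12*s^3 - 3945*s^2/16 + 6237*s/16 - 1323/8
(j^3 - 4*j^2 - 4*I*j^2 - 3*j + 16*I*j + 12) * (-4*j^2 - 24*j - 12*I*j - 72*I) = -4*j^5 - 8*j^4 + 4*I*j^4 + 60*j^3 + 8*I*j^3 - 72*j^2 - 60*I*j^2 + 864*j + 72*I*j - 864*I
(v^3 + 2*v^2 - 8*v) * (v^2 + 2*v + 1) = v^5 + 4*v^4 - 3*v^3 - 14*v^2 - 8*v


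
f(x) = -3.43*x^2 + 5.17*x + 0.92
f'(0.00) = 5.17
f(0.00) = 0.92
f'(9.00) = -56.57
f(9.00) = -230.38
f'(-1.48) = 15.32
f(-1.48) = -14.24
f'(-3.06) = 26.16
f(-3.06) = -47.02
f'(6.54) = -39.69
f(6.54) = -111.97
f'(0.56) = 1.33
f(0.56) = 2.74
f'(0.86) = -0.73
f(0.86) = 2.83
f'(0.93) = -1.21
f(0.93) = 2.76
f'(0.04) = 4.90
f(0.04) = 1.12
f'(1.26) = -3.47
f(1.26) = 1.99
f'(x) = 5.17 - 6.86*x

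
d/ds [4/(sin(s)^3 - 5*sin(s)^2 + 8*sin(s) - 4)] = 4*(4 - 3*sin(s))*cos(s)/((sin(s) - 2)^3*(sin(s) - 1)^2)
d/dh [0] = 0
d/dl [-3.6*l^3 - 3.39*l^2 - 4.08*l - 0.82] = -10.8*l^2 - 6.78*l - 4.08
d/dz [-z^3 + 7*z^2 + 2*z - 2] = -3*z^2 + 14*z + 2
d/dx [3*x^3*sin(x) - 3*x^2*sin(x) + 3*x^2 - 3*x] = 3*x^3*cos(x) + 9*x^2*sin(x) - 3*x^2*cos(x) - 6*x*sin(x) + 6*x - 3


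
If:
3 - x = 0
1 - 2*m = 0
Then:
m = 1/2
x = 3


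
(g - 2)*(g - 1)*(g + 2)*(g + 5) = g^4 + 4*g^3 - 9*g^2 - 16*g + 20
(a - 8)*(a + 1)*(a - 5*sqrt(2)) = a^3 - 5*sqrt(2)*a^2 - 7*a^2 - 8*a + 35*sqrt(2)*a + 40*sqrt(2)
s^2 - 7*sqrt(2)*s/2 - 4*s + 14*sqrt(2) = (s - 4)*(s - 7*sqrt(2)/2)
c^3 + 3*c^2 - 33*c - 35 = (c - 5)*(c + 1)*(c + 7)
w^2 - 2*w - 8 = (w - 4)*(w + 2)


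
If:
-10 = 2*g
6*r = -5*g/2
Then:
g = -5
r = 25/12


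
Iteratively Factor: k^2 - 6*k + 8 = (k - 2)*(k - 4)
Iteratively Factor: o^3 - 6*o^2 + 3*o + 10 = (o - 2)*(o^2 - 4*o - 5) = (o - 2)*(o + 1)*(o - 5)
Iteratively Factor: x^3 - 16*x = (x - 4)*(x^2 + 4*x) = (x - 4)*(x + 4)*(x)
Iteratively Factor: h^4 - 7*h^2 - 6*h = (h)*(h^3 - 7*h - 6) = h*(h - 3)*(h^2 + 3*h + 2) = h*(h - 3)*(h + 2)*(h + 1)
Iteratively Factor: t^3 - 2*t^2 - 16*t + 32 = (t - 4)*(t^2 + 2*t - 8) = (t - 4)*(t - 2)*(t + 4)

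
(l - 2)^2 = l^2 - 4*l + 4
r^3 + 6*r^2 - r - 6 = (r - 1)*(r + 1)*(r + 6)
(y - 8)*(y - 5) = y^2 - 13*y + 40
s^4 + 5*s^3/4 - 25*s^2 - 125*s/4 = s*(s - 5)*(s + 5/4)*(s + 5)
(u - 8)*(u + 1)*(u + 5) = u^3 - 2*u^2 - 43*u - 40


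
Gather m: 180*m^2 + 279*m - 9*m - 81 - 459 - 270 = 180*m^2 + 270*m - 810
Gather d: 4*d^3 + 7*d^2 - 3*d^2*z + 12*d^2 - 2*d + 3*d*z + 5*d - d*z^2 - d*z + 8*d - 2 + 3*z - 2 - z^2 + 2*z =4*d^3 + d^2*(19 - 3*z) + d*(-z^2 + 2*z + 11) - z^2 + 5*z - 4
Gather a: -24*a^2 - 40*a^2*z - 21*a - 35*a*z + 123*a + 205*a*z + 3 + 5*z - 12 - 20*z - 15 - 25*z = a^2*(-40*z - 24) + a*(170*z + 102) - 40*z - 24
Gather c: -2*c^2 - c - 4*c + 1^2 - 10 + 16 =-2*c^2 - 5*c + 7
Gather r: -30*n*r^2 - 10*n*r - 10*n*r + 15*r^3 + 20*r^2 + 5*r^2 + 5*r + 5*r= 15*r^3 + r^2*(25 - 30*n) + r*(10 - 20*n)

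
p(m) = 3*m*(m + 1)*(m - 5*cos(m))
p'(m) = 3*m*(m + 1)*(5*sin(m) + 1) + 3*m*(m - 5*cos(m)) + 3*(m + 1)*(m - 5*cos(m))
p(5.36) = 239.68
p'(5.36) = -223.14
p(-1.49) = -4.15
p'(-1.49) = 2.52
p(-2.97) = 34.34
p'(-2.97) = -26.43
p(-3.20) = 37.84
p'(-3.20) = -1.74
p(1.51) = 13.71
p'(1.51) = 82.66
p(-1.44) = -3.98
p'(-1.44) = 4.28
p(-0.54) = 3.60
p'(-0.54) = 2.33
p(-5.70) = -793.54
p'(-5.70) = 609.72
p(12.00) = 3641.38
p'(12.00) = -204.03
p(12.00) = 3641.38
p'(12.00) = -204.03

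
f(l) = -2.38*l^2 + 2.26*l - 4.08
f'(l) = 2.26 - 4.76*l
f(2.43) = -12.64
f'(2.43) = -9.31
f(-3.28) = -37.10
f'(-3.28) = 17.87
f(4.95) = -51.21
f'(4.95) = -21.30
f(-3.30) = -37.46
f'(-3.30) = 17.97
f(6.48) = -89.37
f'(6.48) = -28.58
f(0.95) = -4.08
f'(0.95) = -2.26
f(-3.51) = -41.33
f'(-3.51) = 18.97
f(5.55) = -64.85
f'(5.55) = -24.16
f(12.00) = -319.68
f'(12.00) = -54.86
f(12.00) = -319.68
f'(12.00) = -54.86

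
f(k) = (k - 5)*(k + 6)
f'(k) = 2*k + 1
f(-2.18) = -27.43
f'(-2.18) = -3.36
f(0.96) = -28.12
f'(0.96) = 2.92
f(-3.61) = -20.58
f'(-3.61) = -6.22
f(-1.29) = -29.63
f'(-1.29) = -1.58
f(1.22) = -27.29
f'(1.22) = 3.44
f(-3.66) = -20.26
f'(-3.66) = -6.32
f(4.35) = -6.73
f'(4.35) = 9.70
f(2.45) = -21.55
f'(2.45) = 5.90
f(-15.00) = 180.00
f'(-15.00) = -29.00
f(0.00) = -30.00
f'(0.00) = 1.00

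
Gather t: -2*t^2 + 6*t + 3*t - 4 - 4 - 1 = -2*t^2 + 9*t - 9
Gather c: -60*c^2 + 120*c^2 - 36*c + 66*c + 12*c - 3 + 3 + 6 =60*c^2 + 42*c + 6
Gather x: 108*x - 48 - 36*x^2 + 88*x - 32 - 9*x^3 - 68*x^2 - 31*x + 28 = -9*x^3 - 104*x^2 + 165*x - 52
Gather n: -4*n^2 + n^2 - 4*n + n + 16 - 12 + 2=-3*n^2 - 3*n + 6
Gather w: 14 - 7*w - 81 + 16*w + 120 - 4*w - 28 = 5*w + 25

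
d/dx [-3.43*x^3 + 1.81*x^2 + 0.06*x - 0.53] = -10.29*x^2 + 3.62*x + 0.06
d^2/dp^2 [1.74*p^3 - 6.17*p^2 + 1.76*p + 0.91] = 10.44*p - 12.34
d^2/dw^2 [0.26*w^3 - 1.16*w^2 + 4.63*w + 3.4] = 1.56*w - 2.32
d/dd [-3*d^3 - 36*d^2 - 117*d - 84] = -9*d^2 - 72*d - 117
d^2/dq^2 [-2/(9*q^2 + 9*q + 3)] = 4*(3*q^2 + 3*q - 3*(2*q + 1)^2 + 1)/(3*q^2 + 3*q + 1)^3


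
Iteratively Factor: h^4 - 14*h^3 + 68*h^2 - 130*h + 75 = (h - 5)*(h^3 - 9*h^2 + 23*h - 15) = (h - 5)^2*(h^2 - 4*h + 3) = (h - 5)^2*(h - 1)*(h - 3)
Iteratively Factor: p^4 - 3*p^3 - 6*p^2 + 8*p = (p + 2)*(p^3 - 5*p^2 + 4*p) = p*(p + 2)*(p^2 - 5*p + 4) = p*(p - 1)*(p + 2)*(p - 4)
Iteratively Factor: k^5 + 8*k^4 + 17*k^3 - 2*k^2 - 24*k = (k + 2)*(k^4 + 6*k^3 + 5*k^2 - 12*k) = (k + 2)*(k + 4)*(k^3 + 2*k^2 - 3*k) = (k - 1)*(k + 2)*(k + 4)*(k^2 + 3*k) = (k - 1)*(k + 2)*(k + 3)*(k + 4)*(k)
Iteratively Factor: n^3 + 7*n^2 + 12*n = (n)*(n^2 + 7*n + 12) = n*(n + 3)*(n + 4)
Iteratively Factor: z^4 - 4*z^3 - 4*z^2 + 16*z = (z)*(z^3 - 4*z^2 - 4*z + 16) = z*(z - 4)*(z^2 - 4) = z*(z - 4)*(z - 2)*(z + 2)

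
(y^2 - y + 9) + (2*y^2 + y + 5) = 3*y^2 + 14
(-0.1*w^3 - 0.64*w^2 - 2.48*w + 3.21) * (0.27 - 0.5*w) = 0.05*w^4 + 0.293*w^3 + 1.0672*w^2 - 2.2746*w + 0.8667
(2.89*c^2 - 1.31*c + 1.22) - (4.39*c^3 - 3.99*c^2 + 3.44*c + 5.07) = -4.39*c^3 + 6.88*c^2 - 4.75*c - 3.85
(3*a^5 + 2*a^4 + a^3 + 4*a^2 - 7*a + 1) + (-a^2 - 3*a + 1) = 3*a^5 + 2*a^4 + a^3 + 3*a^2 - 10*a + 2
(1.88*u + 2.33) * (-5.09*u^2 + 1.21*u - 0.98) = -9.5692*u^3 - 9.5849*u^2 + 0.9769*u - 2.2834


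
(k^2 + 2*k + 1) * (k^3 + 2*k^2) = k^5 + 4*k^4 + 5*k^3 + 2*k^2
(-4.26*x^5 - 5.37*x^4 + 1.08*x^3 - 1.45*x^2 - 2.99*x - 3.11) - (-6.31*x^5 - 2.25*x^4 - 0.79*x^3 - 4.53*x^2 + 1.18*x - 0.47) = 2.05*x^5 - 3.12*x^4 + 1.87*x^3 + 3.08*x^2 - 4.17*x - 2.64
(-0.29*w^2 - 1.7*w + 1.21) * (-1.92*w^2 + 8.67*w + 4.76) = 0.5568*w^4 + 0.7497*w^3 - 18.4426*w^2 + 2.3987*w + 5.7596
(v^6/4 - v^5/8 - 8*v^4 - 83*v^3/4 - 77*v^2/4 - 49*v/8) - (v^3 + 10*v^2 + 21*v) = v^6/4 - v^5/8 - 8*v^4 - 87*v^3/4 - 117*v^2/4 - 217*v/8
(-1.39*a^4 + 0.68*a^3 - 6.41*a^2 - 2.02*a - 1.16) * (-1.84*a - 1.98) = 2.5576*a^5 + 1.501*a^4 + 10.448*a^3 + 16.4086*a^2 + 6.134*a + 2.2968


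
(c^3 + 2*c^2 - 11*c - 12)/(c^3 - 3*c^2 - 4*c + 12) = (c^2 + 5*c + 4)/(c^2 - 4)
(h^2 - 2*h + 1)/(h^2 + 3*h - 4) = (h - 1)/(h + 4)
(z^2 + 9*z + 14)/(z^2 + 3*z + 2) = (z + 7)/(z + 1)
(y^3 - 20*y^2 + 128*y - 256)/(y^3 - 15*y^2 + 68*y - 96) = (y - 8)/(y - 3)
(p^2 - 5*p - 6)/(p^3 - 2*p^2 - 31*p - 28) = (p - 6)/(p^2 - 3*p - 28)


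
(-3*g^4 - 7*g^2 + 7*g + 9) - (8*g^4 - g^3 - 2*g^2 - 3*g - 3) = -11*g^4 + g^3 - 5*g^2 + 10*g + 12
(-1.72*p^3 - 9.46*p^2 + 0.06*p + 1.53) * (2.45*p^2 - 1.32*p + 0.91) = -4.214*p^5 - 20.9066*p^4 + 11.069*p^3 - 4.9393*p^2 - 1.965*p + 1.3923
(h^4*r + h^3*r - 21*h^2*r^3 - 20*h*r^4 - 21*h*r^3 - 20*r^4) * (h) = h^5*r + h^4*r - 21*h^3*r^3 - 20*h^2*r^4 - 21*h^2*r^3 - 20*h*r^4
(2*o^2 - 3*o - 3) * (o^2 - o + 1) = 2*o^4 - 5*o^3 + 2*o^2 - 3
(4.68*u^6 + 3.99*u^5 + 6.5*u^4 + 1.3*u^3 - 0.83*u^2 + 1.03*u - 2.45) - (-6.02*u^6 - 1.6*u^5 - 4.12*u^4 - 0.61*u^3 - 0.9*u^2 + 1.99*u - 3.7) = 10.7*u^6 + 5.59*u^5 + 10.62*u^4 + 1.91*u^3 + 0.0700000000000001*u^2 - 0.96*u + 1.25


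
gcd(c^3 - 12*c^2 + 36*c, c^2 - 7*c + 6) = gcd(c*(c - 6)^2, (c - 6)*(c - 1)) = c - 6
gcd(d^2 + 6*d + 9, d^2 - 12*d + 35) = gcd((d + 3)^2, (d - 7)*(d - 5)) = 1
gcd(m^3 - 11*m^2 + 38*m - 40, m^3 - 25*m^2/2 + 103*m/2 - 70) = m^2 - 9*m + 20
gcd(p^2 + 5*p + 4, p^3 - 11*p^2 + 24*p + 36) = p + 1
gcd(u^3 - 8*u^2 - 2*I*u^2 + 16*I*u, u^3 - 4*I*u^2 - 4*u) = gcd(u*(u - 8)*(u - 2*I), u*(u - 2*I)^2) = u^2 - 2*I*u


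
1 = 1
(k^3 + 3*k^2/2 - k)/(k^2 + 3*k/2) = (2*k^2 + 3*k - 2)/(2*k + 3)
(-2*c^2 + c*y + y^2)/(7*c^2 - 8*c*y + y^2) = (2*c + y)/(-7*c + y)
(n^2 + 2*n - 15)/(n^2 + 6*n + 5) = (n - 3)/(n + 1)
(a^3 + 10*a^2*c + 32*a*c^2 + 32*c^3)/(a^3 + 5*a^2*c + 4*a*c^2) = (a^2 + 6*a*c + 8*c^2)/(a*(a + c))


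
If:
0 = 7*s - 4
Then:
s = 4/7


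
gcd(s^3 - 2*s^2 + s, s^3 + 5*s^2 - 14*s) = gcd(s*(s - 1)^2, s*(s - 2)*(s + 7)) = s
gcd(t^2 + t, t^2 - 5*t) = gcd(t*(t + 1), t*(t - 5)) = t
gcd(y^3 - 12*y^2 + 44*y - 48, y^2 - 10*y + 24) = y^2 - 10*y + 24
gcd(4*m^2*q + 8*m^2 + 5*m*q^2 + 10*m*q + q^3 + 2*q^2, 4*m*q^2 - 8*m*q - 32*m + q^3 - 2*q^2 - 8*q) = 4*m*q + 8*m + q^2 + 2*q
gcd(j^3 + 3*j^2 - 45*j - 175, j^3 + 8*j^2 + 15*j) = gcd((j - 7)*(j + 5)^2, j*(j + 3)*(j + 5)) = j + 5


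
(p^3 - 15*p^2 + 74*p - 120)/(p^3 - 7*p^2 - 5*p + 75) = (p^2 - 10*p + 24)/(p^2 - 2*p - 15)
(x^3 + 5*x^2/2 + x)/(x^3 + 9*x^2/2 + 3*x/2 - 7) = x*(2*x + 1)/(2*x^2 + 5*x - 7)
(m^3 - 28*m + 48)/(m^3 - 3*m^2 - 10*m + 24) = (m + 6)/(m + 3)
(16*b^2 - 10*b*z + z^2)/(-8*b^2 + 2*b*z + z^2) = (-8*b + z)/(4*b + z)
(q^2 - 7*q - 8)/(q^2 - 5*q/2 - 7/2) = 2*(q - 8)/(2*q - 7)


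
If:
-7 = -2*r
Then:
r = 7/2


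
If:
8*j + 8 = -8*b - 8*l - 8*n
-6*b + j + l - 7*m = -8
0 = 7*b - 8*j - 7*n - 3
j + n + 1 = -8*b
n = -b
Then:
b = -1/14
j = -1/2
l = -1/2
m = 52/49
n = 1/14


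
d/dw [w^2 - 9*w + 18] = 2*w - 9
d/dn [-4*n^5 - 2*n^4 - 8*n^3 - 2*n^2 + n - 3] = -20*n^4 - 8*n^3 - 24*n^2 - 4*n + 1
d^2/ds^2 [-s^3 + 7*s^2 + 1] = 14 - 6*s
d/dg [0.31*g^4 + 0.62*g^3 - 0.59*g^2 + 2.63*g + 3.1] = 1.24*g^3 + 1.86*g^2 - 1.18*g + 2.63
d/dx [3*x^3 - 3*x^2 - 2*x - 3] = 9*x^2 - 6*x - 2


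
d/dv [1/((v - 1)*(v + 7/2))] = 2*(-4*v - 5)/(4*v^4 + 20*v^3 - 3*v^2 - 70*v + 49)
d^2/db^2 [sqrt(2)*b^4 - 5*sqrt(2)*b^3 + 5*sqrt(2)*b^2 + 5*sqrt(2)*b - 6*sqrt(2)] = sqrt(2)*(12*b^2 - 30*b + 10)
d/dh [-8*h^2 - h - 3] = -16*h - 1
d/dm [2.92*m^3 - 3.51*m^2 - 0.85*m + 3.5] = 8.76*m^2 - 7.02*m - 0.85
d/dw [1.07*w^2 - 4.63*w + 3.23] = 2.14*w - 4.63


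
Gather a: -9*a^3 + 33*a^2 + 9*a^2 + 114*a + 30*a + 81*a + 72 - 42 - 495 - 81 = -9*a^3 + 42*a^2 + 225*a - 546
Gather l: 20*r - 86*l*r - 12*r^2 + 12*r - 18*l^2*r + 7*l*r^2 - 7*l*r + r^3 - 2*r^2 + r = -18*l^2*r + l*(7*r^2 - 93*r) + r^3 - 14*r^2 + 33*r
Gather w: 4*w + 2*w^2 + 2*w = 2*w^2 + 6*w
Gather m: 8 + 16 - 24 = 0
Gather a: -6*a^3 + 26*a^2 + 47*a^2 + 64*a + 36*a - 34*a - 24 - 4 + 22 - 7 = -6*a^3 + 73*a^2 + 66*a - 13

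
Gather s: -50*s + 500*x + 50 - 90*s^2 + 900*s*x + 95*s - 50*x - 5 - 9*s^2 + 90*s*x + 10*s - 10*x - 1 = -99*s^2 + s*(990*x + 55) + 440*x + 44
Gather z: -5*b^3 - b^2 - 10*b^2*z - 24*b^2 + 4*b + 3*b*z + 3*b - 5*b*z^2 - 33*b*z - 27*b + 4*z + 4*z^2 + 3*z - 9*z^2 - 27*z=-5*b^3 - 25*b^2 - 20*b + z^2*(-5*b - 5) + z*(-10*b^2 - 30*b - 20)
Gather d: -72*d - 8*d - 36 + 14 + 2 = -80*d - 20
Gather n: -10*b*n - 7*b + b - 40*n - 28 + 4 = -6*b + n*(-10*b - 40) - 24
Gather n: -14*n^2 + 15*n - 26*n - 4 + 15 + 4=-14*n^2 - 11*n + 15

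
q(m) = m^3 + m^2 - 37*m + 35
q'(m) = 3*m^2 + 2*m - 37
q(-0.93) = 69.47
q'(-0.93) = -36.27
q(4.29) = -26.37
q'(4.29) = 26.79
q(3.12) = -40.33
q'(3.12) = -1.56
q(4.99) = -0.48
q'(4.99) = 47.68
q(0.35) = 22.22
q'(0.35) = -35.93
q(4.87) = -5.97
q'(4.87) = 43.89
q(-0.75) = 62.89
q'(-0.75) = -36.81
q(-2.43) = 116.47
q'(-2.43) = -24.15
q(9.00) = 512.00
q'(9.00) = 224.00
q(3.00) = -40.00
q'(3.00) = -4.00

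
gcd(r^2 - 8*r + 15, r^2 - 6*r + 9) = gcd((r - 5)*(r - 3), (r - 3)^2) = r - 3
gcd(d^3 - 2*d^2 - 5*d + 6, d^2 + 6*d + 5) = 1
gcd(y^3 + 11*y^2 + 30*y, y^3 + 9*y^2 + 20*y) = y^2 + 5*y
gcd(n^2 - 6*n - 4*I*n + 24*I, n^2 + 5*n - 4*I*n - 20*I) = n - 4*I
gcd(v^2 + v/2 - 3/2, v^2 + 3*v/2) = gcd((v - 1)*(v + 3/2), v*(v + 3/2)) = v + 3/2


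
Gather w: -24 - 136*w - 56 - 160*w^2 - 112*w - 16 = -160*w^2 - 248*w - 96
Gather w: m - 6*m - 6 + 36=30 - 5*m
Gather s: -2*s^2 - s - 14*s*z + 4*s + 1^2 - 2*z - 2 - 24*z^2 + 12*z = -2*s^2 + s*(3 - 14*z) - 24*z^2 + 10*z - 1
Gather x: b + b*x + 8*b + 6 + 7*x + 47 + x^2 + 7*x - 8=9*b + x^2 + x*(b + 14) + 45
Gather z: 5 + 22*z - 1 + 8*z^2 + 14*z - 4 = 8*z^2 + 36*z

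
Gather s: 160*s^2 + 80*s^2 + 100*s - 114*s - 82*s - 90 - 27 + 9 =240*s^2 - 96*s - 108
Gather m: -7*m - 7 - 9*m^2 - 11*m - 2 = -9*m^2 - 18*m - 9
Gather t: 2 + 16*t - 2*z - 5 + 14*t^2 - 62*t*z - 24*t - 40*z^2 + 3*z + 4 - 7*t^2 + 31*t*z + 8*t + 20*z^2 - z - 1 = 7*t^2 - 31*t*z - 20*z^2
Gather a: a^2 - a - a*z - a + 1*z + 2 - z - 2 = a^2 + a*(-z - 2)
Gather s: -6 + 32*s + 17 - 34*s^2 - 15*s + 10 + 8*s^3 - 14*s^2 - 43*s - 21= 8*s^3 - 48*s^2 - 26*s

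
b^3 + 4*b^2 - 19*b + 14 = (b - 2)*(b - 1)*(b + 7)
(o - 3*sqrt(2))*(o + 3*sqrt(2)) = o^2 - 18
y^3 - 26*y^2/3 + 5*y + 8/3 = (y - 8)*(y - 1)*(y + 1/3)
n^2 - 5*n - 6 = (n - 6)*(n + 1)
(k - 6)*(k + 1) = k^2 - 5*k - 6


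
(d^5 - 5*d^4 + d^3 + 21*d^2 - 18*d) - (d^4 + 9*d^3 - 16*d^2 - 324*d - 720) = d^5 - 6*d^4 - 8*d^3 + 37*d^2 + 306*d + 720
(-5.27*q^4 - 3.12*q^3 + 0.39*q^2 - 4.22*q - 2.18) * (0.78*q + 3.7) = -4.1106*q^5 - 21.9326*q^4 - 11.2398*q^3 - 1.8486*q^2 - 17.3144*q - 8.066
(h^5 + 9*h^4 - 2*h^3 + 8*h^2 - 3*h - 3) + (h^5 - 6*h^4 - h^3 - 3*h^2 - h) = 2*h^5 + 3*h^4 - 3*h^3 + 5*h^2 - 4*h - 3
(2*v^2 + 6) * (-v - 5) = -2*v^3 - 10*v^2 - 6*v - 30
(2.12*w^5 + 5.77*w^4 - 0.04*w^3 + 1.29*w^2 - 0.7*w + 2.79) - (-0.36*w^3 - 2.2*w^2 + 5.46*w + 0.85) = 2.12*w^5 + 5.77*w^4 + 0.32*w^3 + 3.49*w^2 - 6.16*w + 1.94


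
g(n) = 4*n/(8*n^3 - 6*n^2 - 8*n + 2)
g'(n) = 4*n*(-24*n^2 + 12*n + 8)/(8*n^3 - 6*n^2 - 8*n + 2)^2 + 4/(8*n^3 - 6*n^2 - 8*n + 2)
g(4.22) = 0.04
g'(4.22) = -0.02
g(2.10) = 0.26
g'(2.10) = -0.44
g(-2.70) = 0.06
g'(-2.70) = 0.05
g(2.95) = 0.09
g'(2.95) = -0.08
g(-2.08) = 0.10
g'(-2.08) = 0.11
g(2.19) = 0.22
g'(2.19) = -0.35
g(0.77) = -0.76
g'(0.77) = -0.42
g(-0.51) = -0.59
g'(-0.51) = 1.90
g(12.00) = 0.00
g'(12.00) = 0.00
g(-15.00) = 0.00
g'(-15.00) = 0.00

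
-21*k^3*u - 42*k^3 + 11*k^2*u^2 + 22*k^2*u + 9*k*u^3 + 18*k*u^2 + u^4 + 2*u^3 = (-k + u)*(3*k + u)*(7*k + u)*(u + 2)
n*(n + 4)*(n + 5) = n^3 + 9*n^2 + 20*n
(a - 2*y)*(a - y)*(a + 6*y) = a^3 + 3*a^2*y - 16*a*y^2 + 12*y^3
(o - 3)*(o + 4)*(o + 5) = o^3 + 6*o^2 - 7*o - 60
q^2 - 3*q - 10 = (q - 5)*(q + 2)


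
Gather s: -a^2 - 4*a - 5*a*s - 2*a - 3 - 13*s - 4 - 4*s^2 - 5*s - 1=-a^2 - 6*a - 4*s^2 + s*(-5*a - 18) - 8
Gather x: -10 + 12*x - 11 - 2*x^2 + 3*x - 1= -2*x^2 + 15*x - 22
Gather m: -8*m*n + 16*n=-8*m*n + 16*n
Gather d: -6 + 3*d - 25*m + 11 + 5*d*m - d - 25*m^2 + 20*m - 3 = d*(5*m + 2) - 25*m^2 - 5*m + 2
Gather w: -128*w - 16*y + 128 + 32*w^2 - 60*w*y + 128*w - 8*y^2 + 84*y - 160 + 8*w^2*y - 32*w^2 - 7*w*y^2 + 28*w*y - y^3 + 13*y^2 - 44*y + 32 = 8*w^2*y + w*(-7*y^2 - 32*y) - y^3 + 5*y^2 + 24*y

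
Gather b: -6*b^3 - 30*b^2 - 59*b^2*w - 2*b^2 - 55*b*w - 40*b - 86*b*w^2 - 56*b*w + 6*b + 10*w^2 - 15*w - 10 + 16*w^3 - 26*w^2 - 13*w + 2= -6*b^3 + b^2*(-59*w - 32) + b*(-86*w^2 - 111*w - 34) + 16*w^3 - 16*w^2 - 28*w - 8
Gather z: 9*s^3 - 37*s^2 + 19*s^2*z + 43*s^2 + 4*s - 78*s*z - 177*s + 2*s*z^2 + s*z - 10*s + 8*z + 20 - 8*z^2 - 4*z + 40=9*s^3 + 6*s^2 - 183*s + z^2*(2*s - 8) + z*(19*s^2 - 77*s + 4) + 60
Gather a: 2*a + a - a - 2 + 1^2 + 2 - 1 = 2*a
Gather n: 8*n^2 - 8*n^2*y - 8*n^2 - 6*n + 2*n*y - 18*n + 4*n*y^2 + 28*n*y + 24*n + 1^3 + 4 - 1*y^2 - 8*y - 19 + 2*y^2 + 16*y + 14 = -8*n^2*y + n*(4*y^2 + 30*y) + y^2 + 8*y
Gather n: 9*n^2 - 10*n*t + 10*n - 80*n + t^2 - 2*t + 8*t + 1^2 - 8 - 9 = 9*n^2 + n*(-10*t - 70) + t^2 + 6*t - 16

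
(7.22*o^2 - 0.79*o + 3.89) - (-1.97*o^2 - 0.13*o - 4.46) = 9.19*o^2 - 0.66*o + 8.35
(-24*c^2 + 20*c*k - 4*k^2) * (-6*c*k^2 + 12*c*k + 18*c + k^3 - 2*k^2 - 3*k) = 144*c^3*k^2 - 288*c^3*k - 432*c^3 - 144*c^2*k^3 + 288*c^2*k^2 + 432*c^2*k + 44*c*k^4 - 88*c*k^3 - 132*c*k^2 - 4*k^5 + 8*k^4 + 12*k^3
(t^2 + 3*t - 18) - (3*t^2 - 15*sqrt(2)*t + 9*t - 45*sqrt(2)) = -2*t^2 - 6*t + 15*sqrt(2)*t - 18 + 45*sqrt(2)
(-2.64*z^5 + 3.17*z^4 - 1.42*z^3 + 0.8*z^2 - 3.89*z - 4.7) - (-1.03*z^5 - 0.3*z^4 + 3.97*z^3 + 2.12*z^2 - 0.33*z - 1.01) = -1.61*z^5 + 3.47*z^4 - 5.39*z^3 - 1.32*z^2 - 3.56*z - 3.69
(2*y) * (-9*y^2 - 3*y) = -18*y^3 - 6*y^2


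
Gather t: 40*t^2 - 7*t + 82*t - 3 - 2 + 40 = 40*t^2 + 75*t + 35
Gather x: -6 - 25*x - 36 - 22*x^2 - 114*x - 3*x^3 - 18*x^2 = -3*x^3 - 40*x^2 - 139*x - 42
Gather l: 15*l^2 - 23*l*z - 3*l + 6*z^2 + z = 15*l^2 + l*(-23*z - 3) + 6*z^2 + z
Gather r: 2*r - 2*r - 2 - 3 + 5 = 0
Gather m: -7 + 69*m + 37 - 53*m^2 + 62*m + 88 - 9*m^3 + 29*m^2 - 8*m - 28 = -9*m^3 - 24*m^2 + 123*m + 90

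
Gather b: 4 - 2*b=4 - 2*b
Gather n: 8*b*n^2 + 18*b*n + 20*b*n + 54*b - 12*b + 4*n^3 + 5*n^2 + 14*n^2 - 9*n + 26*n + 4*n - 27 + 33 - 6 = 42*b + 4*n^3 + n^2*(8*b + 19) + n*(38*b + 21)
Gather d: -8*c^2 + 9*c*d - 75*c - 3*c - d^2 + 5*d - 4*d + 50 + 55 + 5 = -8*c^2 - 78*c - d^2 + d*(9*c + 1) + 110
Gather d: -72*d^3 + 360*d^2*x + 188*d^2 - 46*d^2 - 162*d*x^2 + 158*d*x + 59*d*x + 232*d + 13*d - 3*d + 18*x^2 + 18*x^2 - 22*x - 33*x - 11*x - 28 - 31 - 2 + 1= -72*d^3 + d^2*(360*x + 142) + d*(-162*x^2 + 217*x + 242) + 36*x^2 - 66*x - 60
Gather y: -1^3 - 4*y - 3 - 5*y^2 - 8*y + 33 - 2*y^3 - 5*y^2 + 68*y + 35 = -2*y^3 - 10*y^2 + 56*y + 64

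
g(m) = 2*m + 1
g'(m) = 2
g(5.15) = 11.30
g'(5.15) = 2.00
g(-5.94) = -10.88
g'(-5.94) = 2.00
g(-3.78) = -6.56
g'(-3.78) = 2.00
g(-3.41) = -5.82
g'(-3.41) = 2.00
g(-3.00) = -5.00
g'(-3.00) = 2.00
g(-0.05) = 0.90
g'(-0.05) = 2.00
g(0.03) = 1.06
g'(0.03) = 2.00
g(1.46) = 3.92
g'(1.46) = 2.00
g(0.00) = 1.00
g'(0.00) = 2.00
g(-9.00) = -17.00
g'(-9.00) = 2.00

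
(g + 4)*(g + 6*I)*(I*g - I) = I*g^3 - 6*g^2 + 3*I*g^2 - 18*g - 4*I*g + 24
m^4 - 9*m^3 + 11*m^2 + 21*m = m*(m - 7)*(m - 3)*(m + 1)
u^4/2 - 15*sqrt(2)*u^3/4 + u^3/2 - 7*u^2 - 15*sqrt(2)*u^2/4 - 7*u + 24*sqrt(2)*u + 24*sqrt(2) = (u/2 + 1/2)*(u - 8*sqrt(2))*(u - 3*sqrt(2)/2)*(u + 2*sqrt(2))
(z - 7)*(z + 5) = z^2 - 2*z - 35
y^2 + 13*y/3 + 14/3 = (y + 2)*(y + 7/3)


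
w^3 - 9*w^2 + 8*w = w*(w - 8)*(w - 1)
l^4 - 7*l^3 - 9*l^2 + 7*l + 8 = (l - 8)*(l - 1)*(l + 1)^2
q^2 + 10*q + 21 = (q + 3)*(q + 7)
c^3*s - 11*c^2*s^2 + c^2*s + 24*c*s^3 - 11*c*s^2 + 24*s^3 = (c - 8*s)*(c - 3*s)*(c*s + s)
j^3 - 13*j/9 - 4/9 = (j - 4/3)*(j + 1/3)*(j + 1)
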